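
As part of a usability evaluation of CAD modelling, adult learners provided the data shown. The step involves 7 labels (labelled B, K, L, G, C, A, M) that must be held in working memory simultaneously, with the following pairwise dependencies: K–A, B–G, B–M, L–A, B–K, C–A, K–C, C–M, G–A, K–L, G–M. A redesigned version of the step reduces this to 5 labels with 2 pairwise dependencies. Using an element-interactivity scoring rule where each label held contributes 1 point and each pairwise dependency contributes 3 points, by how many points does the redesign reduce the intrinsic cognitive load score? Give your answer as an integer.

Original: 7 × 1 + 11 × 3 = 7 + 33 = 40.
Redesigned: 5 × 1 + 2 × 3 = 5 + 6 = 11.
Reduction = 40 − 11 = 29.

29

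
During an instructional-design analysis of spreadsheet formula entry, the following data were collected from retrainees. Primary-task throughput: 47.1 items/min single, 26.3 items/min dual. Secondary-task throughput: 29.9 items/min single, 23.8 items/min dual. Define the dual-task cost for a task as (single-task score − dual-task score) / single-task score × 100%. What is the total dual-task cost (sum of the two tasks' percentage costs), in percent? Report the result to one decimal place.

Primary cost = (47.1 − 26.3) / 47.1 × 100% = 44.1614%.
Secondary cost = (29.9 − 23.8) / 29.9 × 100% = 20.4013%.
Total = 44.1614% + 20.4013% = 64.5627% ≈ 64.6%.

64.6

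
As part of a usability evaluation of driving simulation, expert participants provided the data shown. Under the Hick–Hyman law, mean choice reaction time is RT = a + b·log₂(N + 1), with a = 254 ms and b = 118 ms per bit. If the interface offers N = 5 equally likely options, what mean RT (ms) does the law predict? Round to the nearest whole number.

559

log₂(5 + 1) = log₂(6) = 2.5850.
RT = 254 + 118 × 2.5850 = 254 + 305.0300 = 559.0300 ms.
≈ 559 ms.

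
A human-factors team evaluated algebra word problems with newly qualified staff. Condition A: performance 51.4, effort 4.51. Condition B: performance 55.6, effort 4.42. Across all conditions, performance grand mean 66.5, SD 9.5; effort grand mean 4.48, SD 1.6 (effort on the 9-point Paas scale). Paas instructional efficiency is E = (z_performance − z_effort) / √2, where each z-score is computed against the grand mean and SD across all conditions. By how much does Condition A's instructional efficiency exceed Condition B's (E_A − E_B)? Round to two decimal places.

-0.35

Condition A: z_P = (51.4 − 66.5)/9.5 = -1.5895; z_E = (4.51 − 4.48)/1.6 = 0.0187; E_A = (-1.5895 − 0.0187)/√2 = -1.1372.
Condition B: z_P = (55.6 − 66.5)/9.5 = -1.1474; z_E = (4.42 − 4.48)/1.6 = -0.0375; E_B = (-1.1474 − (-0.0375))/√2 = -0.7848.
E_A − E_B = -1.1372 − (-0.7848) = -0.3524 ≈ -0.35.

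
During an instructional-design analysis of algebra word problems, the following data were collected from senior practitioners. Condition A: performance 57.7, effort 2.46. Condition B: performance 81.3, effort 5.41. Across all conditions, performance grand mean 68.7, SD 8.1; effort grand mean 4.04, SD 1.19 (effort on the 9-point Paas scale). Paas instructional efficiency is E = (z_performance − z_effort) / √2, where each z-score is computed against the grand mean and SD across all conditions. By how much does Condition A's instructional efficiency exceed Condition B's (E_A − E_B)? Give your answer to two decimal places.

-0.31

Condition A: z_P = (57.7 − 68.7)/8.1 = -1.3580; z_E = (2.46 − 4.04)/1.19 = -1.3277; E_A = (-1.3580 − (-1.3277))/√2 = -0.0214.
Condition B: z_P = (81.3 − 68.7)/8.1 = 1.5556; z_E = (5.41 − 4.04)/1.19 = 1.1513; E_B = (1.5556 − 1.1513)/√2 = 0.2859.
E_A − E_B = -0.0214 − 0.2859 = -0.3073 ≈ -0.31.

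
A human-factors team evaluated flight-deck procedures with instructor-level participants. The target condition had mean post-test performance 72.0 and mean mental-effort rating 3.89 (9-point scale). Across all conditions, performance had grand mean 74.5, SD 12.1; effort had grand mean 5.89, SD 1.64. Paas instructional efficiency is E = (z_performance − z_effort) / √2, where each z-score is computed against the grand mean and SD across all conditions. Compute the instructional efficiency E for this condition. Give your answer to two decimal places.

0.72

z_performance = (72.0 − 74.5) / 12.1 = -2.5000 / 12.1 = -0.2066.
z_effort = (3.89 − 5.89) / 1.64 = -2.0000 / 1.64 = -1.2195.
z_P − z_E = -0.2066 − (-1.2195) = 1.0129.
E = 1.0129 / √2 = 1.0129 / 1.41421 = 0.7162 ≈ 0.72.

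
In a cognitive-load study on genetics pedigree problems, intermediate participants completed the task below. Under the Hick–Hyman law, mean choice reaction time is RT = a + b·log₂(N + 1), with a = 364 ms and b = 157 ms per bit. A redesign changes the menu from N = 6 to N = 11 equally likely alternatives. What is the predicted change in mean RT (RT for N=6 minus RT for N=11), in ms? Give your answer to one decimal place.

-122.1

RT(6) = 364 + 157·log₂(7) = 364 + 157·2.8074 = 804.7618 ms.
RT(11) = 364 + 157·log₂(12) = 364 + 157·3.5850 = 926.8450 ms.
Difference = 804.7618 − 926.8450 = -122.0832 ≈ -122.1 ms.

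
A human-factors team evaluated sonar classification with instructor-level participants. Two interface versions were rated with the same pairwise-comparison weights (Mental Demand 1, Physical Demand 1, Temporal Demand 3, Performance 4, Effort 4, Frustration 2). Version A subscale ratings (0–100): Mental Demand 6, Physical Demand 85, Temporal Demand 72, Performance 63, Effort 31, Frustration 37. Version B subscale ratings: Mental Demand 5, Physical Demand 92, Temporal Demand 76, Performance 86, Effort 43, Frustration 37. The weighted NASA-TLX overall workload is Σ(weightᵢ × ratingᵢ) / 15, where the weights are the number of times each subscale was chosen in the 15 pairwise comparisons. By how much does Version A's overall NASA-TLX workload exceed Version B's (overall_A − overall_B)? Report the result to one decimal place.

-10.5

Version A weighted sum = 1·6 + 1·85 + 3·72 + 4·63 + 4·31 + 2·37 = 6 + 85 + 216 + 252 + 124 + 74 = 757; overall_A = 757/15 = 50.4667.
Version B weighted sum = 1·5 + 1·92 + 3·76 + 4·86 + 4·43 + 2·37 = 5 + 92 + 228 + 344 + 172 + 74 = 915; overall_B = 915/15 = 61.0000.
Difference = 50.4667 − 61.0000 = -10.5333 ≈ -10.5.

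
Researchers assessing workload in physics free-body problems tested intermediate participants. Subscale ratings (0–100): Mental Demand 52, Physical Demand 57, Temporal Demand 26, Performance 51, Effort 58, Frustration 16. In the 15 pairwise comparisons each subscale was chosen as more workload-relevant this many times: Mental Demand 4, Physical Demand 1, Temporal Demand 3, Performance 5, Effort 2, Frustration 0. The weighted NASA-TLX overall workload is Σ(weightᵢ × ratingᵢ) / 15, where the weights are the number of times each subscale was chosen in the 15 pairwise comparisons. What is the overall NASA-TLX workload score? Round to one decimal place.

47.6

The tallies are the weights (they sum to 15).
Weighted sum = 4·52 + 1·57 + 3·26 + 5·51 + 2·58 + 0·16
            = 208 + 57 + 78 + 255 + 116 + 0 = 714.
Overall workload = 714 / 15 = 47.6000 ≈ 47.6.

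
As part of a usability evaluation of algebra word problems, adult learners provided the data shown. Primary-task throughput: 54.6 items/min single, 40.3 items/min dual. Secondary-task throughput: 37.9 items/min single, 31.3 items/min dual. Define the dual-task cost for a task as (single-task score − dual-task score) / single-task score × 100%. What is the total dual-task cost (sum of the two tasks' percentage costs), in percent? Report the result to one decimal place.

Primary cost = (54.6 − 40.3) / 54.6 × 100% = 26.1905%.
Secondary cost = (37.9 − 31.3) / 37.9 × 100% = 17.4142%.
Total = 26.1905% + 17.4142% = 43.6047% ≈ 43.6%.

43.6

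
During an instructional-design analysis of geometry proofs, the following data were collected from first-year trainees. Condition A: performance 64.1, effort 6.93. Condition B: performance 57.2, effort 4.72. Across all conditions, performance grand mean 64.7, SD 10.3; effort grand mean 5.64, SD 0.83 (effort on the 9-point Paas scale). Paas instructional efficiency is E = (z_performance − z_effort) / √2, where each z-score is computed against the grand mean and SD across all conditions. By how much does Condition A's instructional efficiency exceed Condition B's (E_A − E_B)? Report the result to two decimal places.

-1.41

Condition A: z_P = (64.1 − 64.7)/10.3 = -0.0583; z_E = (6.93 − 5.64)/0.83 = 1.5542; E_A = (-0.0583 − 1.5542)/√2 = -1.1402.
Condition B: z_P = (57.2 − 64.7)/10.3 = -0.7282; z_E = (4.72 − 5.64)/0.83 = -1.1084; E_B = (-0.7282 − (-1.1084))/√2 = 0.2688.
E_A − E_B = -1.1402 − 0.2688 = -1.4090 ≈ -1.41.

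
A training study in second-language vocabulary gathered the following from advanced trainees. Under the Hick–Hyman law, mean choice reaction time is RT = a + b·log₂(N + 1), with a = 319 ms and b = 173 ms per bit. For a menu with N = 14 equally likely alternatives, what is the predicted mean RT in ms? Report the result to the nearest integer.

log₂(14 + 1) = log₂(15) = 3.9069.
RT = 319 + 173 × 3.9069 = 319 + 675.8937 = 994.8937 ms.
≈ 995 ms.

995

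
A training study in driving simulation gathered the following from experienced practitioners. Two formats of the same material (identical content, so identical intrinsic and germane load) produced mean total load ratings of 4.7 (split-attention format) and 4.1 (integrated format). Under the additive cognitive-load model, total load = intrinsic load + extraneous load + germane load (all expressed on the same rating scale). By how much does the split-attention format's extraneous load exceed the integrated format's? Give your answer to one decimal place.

Intrinsic and germane load are equal across formats, so the difference in total load equals the difference in extraneous load.
Extraneous-load difference = 4.7 − 4.1 = 0.6.

0.6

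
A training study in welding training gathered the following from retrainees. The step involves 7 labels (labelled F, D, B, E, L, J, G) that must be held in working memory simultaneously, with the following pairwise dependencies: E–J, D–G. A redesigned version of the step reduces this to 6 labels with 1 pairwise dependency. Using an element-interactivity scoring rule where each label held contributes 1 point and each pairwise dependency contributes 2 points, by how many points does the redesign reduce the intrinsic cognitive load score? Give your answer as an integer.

Original: 7 × 1 + 2 × 2 = 7 + 4 = 11.
Redesigned: 6 × 1 + 1 × 2 = 6 + 2 = 8.
Reduction = 11 − 8 = 3.

3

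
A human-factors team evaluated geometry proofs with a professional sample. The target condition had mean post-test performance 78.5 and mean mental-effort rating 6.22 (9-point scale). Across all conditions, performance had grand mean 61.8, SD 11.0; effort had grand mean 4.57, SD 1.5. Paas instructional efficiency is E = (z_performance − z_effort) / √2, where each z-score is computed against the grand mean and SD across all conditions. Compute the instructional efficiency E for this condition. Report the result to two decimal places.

z_performance = (78.5 − 61.8) / 11.0 = 16.7000 / 11.0 = 1.5182.
z_effort = (6.22 − 4.57) / 1.5 = 1.6500 / 1.5 = 1.1000.
z_P − z_E = 1.5182 − 1.1000 = 0.4182.
E = 0.4182 / √2 = 0.4182 / 1.41421 = 0.2957 ≈ 0.30.

0.30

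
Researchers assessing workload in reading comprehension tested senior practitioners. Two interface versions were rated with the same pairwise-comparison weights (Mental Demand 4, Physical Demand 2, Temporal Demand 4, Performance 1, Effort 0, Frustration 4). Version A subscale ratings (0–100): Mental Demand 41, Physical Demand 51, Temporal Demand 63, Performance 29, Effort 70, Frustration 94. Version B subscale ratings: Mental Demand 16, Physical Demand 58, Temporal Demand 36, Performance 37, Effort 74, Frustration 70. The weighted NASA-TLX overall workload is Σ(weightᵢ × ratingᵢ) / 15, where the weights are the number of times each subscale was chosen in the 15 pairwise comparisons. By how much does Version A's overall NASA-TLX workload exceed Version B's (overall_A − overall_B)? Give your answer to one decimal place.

Version A weighted sum = 4·41 + 2·51 + 4·63 + 1·29 + 0·70 + 4·94 = 164 + 102 + 252 + 29 + 0 + 376 = 923; overall_A = 923/15 = 61.5333.
Version B weighted sum = 4·16 + 2·58 + 4·36 + 1·37 + 0·74 + 4·70 = 64 + 116 + 144 + 37 + 0 + 280 = 641; overall_B = 641/15 = 42.7333.
Difference = 61.5333 − 42.7333 = 18.8000 ≈ 18.8.

18.8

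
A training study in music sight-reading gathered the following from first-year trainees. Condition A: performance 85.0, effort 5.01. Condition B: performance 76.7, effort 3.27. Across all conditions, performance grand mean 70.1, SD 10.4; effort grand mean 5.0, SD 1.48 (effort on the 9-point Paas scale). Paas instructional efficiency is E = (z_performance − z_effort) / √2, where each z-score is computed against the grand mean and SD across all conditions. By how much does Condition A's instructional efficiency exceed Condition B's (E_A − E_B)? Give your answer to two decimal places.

Condition A: z_P = (85.0 − 70.1)/10.4 = 1.4327; z_E = (5.01 − 5.0)/1.48 = 0.0068; E_A = (1.4327 − 0.0068)/√2 = 1.0083.
Condition B: z_P = (76.7 − 70.1)/10.4 = 0.6346; z_E = (3.27 − 5.0)/1.48 = -1.1689; E_B = (0.6346 − (-1.1689))/√2 = 1.2753.
E_A − E_B = 1.0083 − 1.2753 = -0.2670 ≈ -0.27.

-0.27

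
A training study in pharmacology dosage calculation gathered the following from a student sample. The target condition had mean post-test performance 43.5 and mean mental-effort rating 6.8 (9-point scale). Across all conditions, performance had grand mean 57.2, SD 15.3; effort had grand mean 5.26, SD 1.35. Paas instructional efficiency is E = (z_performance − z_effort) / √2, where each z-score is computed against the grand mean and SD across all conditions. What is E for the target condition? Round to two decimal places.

-1.44

z_performance = (43.5 − 57.2) / 15.3 = -13.7000 / 15.3 = -0.8954.
z_effort = (6.8 − 5.26) / 1.35 = 1.5400 / 1.35 = 1.1407.
z_P − z_E = -0.8954 − 1.1407 = -2.0361.
E = -2.0361 / √2 = -2.0361 / 1.41421 = -1.4397 ≈ -1.44.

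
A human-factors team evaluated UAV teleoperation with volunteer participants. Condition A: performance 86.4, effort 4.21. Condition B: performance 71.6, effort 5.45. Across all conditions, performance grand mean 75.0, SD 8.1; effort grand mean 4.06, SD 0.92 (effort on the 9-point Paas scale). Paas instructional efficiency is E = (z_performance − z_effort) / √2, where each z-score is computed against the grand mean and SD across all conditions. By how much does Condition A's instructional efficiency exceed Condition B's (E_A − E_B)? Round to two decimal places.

Condition A: z_P = (86.4 − 75.0)/8.1 = 1.4074; z_E = (4.21 − 4.06)/0.92 = 0.1630; E_A = (1.4074 − 0.1630)/√2 = 0.8799.
Condition B: z_P = (71.6 − 75.0)/8.1 = -0.4198; z_E = (5.45 − 4.06)/0.92 = 1.5109; E_B = (-0.4198 − 1.5109)/√2 = -1.3652.
E_A − E_B = 0.8799 − (-1.3652) = 2.2451 ≈ 2.25.

2.25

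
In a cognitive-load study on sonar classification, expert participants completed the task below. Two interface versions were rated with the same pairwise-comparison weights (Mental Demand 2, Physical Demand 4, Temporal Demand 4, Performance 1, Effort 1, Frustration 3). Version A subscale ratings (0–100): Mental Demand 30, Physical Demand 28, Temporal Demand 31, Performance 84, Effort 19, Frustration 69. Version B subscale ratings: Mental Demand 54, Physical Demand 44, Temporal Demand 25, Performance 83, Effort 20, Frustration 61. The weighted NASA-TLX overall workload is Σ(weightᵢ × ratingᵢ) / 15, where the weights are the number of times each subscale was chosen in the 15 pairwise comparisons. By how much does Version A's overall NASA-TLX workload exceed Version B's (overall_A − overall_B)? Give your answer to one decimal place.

-4.3

Version A weighted sum = 2·30 + 4·28 + 4·31 + 1·84 + 1·19 + 3·69 = 60 + 112 + 124 + 84 + 19 + 207 = 606; overall_A = 606/15 = 40.4000.
Version B weighted sum = 2·54 + 4·44 + 4·25 + 1·83 + 1·20 + 3·61 = 108 + 176 + 100 + 83 + 20 + 183 = 670; overall_B = 670/15 = 44.6667.
Difference = 40.4000 − 44.6667 = -4.2667 ≈ -4.3.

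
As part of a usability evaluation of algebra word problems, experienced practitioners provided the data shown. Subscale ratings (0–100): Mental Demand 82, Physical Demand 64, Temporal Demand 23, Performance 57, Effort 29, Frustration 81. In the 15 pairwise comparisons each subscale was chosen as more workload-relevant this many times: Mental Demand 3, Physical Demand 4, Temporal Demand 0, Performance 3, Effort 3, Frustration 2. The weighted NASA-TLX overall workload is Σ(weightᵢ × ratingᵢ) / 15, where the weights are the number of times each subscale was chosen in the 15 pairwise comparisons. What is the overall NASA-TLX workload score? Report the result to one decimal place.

The tallies are the weights (they sum to 15).
Weighted sum = 3·82 + 4·64 + 0·23 + 3·57 + 3·29 + 2·81
            = 246 + 256 + 0 + 171 + 87 + 162 = 922.
Overall workload = 922 / 15 = 61.4667 ≈ 61.5.

61.5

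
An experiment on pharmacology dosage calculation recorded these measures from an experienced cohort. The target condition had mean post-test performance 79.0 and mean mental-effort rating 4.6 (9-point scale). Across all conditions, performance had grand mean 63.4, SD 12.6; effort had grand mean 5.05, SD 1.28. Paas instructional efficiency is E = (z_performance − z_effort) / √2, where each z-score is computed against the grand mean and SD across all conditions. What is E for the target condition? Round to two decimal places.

1.12

z_performance = (79.0 − 63.4) / 12.6 = 15.6000 / 12.6 = 1.2381.
z_effort = (4.6 − 5.05) / 1.28 = -0.4500 / 1.28 = -0.3516.
z_P − z_E = 1.2381 − (-0.3516) = 1.5897.
E = 1.5897 / √2 = 1.5897 / 1.41421 = 1.1241 ≈ 1.12.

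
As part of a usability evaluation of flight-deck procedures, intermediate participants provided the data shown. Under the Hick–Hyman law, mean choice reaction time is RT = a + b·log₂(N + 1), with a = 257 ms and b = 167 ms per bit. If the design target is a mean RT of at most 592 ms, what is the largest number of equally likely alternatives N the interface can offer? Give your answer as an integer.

3

Set 257 + 167·log₂(N + 1) ≤ 592.
log₂(N + 1) ≤ (592 − 257) / 167 = 2.0060.
N + 1 ≤ 2^2.0060 = 4.0167.
N ≤ 3.0167, so the largest integer N is 3.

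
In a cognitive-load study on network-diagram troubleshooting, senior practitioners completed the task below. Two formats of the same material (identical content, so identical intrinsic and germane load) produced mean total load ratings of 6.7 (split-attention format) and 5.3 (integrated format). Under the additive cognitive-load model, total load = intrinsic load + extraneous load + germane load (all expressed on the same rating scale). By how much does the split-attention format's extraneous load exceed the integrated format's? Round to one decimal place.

1.4

Intrinsic and germane load are equal across formats, so the difference in total load equals the difference in extraneous load.
Extraneous-load difference = 6.7 − 5.3 = 1.4.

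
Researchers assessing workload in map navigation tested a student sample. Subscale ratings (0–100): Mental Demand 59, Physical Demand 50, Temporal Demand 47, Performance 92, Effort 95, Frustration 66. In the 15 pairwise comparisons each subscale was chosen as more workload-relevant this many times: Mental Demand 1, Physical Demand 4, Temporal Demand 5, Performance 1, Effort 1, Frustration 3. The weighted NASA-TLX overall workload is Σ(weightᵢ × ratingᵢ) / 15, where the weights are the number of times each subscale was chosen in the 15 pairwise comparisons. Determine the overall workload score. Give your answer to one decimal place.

58.6

The tallies are the weights (they sum to 15).
Weighted sum = 1·59 + 4·50 + 5·47 + 1·92 + 1·95 + 3·66
            = 59 + 200 + 235 + 92 + 95 + 198 = 879.
Overall workload = 879 / 15 = 58.6000 ≈ 58.6.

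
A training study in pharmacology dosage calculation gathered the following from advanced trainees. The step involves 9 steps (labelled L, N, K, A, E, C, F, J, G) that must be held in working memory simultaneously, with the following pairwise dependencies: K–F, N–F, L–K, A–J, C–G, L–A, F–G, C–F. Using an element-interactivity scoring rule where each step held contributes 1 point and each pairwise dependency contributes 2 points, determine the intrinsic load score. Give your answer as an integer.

Count of steps held simultaneously: 9.
Count of pairwise dependencies listed: 8.
Element contribution: 9 × 1 = 9.
Interaction contribution: 8 × 2 = 16.
Intrinsic load = 9 + 16 = 25.

25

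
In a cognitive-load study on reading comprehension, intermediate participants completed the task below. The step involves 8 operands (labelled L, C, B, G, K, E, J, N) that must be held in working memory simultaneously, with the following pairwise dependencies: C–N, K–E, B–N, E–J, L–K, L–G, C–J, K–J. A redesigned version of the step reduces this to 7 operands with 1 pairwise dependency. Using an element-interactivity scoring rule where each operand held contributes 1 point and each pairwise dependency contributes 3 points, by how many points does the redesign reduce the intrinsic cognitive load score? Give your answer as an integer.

Original: 8 × 1 + 8 × 3 = 8 + 24 = 32.
Redesigned: 7 × 1 + 1 × 3 = 7 + 3 = 10.
Reduction = 32 − 10 = 22.

22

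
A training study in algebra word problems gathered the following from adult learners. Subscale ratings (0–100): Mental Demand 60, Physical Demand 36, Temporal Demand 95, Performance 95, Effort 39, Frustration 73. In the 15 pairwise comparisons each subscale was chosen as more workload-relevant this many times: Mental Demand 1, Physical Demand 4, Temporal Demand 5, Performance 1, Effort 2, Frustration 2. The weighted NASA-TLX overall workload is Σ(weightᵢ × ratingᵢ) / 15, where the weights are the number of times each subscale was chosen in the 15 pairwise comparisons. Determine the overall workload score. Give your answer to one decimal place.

The tallies are the weights (they sum to 15).
Weighted sum = 1·60 + 4·36 + 5·95 + 1·95 + 2·39 + 2·73
            = 60 + 144 + 475 + 95 + 78 + 146 = 998.
Overall workload = 998 / 15 = 66.5333 ≈ 66.5.

66.5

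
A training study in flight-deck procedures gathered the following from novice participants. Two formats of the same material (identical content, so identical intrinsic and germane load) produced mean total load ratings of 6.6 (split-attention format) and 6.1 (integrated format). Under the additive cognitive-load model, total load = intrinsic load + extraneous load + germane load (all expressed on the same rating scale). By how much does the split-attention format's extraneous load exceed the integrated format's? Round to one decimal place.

Intrinsic and germane load are equal across formats, so the difference in total load equals the difference in extraneous load.
Extraneous-load difference = 6.6 − 6.1 = 0.5.

0.5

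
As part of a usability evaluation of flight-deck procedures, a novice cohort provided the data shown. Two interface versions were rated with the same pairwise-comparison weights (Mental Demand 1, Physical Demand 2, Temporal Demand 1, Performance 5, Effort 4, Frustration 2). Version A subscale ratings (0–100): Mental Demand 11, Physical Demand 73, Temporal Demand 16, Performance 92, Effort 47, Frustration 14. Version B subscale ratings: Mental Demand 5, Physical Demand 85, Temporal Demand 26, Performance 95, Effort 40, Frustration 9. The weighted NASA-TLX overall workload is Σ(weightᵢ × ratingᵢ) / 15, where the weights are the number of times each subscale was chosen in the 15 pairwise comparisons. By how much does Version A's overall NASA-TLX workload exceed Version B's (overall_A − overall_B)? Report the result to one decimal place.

-0.3

Version A weighted sum = 1·11 + 2·73 + 1·16 + 5·92 + 4·47 + 2·14 = 11 + 146 + 16 + 460 + 188 + 28 = 849; overall_A = 849/15 = 56.6000.
Version B weighted sum = 1·5 + 2·85 + 1·26 + 5·95 + 4·40 + 2·9 = 5 + 170 + 26 + 475 + 160 + 18 = 854; overall_B = 854/15 = 56.9333.
Difference = 56.6000 − 56.9333 = -0.3333 ≈ -0.3.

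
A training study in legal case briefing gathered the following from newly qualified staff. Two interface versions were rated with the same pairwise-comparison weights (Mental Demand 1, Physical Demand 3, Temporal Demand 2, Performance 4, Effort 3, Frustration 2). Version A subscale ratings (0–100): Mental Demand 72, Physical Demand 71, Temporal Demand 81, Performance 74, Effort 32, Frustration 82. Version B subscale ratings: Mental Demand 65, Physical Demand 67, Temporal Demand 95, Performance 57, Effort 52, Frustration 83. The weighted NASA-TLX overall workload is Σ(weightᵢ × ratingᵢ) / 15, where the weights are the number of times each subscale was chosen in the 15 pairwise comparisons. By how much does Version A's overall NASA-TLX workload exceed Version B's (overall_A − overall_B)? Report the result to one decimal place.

-0.2

Version A weighted sum = 1·72 + 3·71 + 2·81 + 4·74 + 3·32 + 2·82 = 72 + 213 + 162 + 296 + 96 + 164 = 1003; overall_A = 1003/15 = 66.8667.
Version B weighted sum = 1·65 + 3·67 + 2·95 + 4·57 + 3·52 + 2·83 = 65 + 201 + 190 + 228 + 156 + 166 = 1006; overall_B = 1006/15 = 67.0667.
Difference = 66.8667 − 67.0667 = -0.2000 ≈ -0.2.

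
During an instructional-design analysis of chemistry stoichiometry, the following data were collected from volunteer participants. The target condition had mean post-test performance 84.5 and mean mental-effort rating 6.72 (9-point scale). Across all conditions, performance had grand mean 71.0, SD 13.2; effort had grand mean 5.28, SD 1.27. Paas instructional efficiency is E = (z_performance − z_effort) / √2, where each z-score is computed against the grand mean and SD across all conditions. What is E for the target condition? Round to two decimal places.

z_performance = (84.5 − 71.0) / 13.2 = 13.5000 / 13.2 = 1.0227.
z_effort = (6.72 − 5.28) / 1.27 = 1.4400 / 1.27 = 1.1339.
z_P − z_E = 1.0227 − 1.1339 = -0.1112.
E = -0.1112 / √2 = -0.1112 / 1.41421 = -0.0786 ≈ -0.08.

-0.08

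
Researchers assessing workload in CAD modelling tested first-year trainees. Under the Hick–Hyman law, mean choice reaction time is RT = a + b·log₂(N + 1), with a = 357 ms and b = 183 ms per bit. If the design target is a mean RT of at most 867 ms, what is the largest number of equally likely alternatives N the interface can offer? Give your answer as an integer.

Set 357 + 183·log₂(N + 1) ≤ 867.
log₂(N + 1) ≤ (867 − 357) / 183 = 2.7869.
N + 1 ≤ 2^2.7869 = 6.9015.
N ≤ 5.9015, so the largest integer N is 5.

5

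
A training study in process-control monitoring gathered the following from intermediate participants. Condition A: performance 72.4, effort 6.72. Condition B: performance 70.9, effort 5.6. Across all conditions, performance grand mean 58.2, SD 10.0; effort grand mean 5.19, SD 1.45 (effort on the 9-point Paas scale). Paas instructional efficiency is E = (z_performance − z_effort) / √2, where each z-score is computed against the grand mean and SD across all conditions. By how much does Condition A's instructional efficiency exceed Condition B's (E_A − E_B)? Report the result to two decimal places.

-0.44

Condition A: z_P = (72.4 − 58.2)/10.0 = 1.4200; z_E = (6.72 − 5.19)/1.45 = 1.0552; E_A = (1.4200 − 1.0552)/√2 = 0.2580.
Condition B: z_P = (70.9 − 58.2)/10.0 = 1.2700; z_E = (5.6 − 5.19)/1.45 = 0.2828; E_B = (1.2700 − 0.2828)/√2 = 0.6981.
E_A − E_B = 0.2580 − 0.6981 = -0.4401 ≈ -0.44.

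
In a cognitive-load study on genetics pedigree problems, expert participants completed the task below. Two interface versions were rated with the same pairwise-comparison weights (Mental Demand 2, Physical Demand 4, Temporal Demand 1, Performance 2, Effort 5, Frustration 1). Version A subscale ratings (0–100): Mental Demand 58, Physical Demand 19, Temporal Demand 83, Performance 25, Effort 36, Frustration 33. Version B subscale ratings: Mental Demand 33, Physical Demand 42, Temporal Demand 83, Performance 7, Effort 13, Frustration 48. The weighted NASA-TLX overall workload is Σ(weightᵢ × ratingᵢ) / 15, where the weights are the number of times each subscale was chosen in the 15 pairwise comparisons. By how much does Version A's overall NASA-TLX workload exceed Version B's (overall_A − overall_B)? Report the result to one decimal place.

6.3

Version A weighted sum = 2·58 + 4·19 + 1·83 + 2·25 + 5·36 + 1·33 = 116 + 76 + 83 + 50 + 180 + 33 = 538; overall_A = 538/15 = 35.8667.
Version B weighted sum = 2·33 + 4·42 + 1·83 + 2·7 + 5·13 + 1·48 = 66 + 168 + 83 + 14 + 65 + 48 = 444; overall_B = 444/15 = 29.6000.
Difference = 35.8667 − 29.6000 = 6.2667 ≈ 6.3.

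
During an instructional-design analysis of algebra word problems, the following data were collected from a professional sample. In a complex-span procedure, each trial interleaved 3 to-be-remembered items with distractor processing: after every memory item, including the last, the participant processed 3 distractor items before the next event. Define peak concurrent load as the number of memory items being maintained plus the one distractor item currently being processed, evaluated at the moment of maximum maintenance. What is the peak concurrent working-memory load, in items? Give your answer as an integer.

Maintenance is greatest during the distractor(s) after memory item 3: all 3 memory items are being held.
One distractor item is concurrently being processed.
Peak concurrent load = 3 + 1 = 4 items.

4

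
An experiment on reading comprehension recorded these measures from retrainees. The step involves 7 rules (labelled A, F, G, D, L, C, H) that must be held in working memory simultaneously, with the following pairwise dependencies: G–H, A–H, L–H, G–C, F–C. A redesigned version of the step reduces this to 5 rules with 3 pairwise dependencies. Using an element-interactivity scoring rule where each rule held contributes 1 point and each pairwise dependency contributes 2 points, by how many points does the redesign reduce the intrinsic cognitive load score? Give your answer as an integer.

Original: 7 × 1 + 5 × 2 = 7 + 10 = 17.
Redesigned: 5 × 1 + 3 × 2 = 5 + 6 = 11.
Reduction = 17 − 11 = 6.

6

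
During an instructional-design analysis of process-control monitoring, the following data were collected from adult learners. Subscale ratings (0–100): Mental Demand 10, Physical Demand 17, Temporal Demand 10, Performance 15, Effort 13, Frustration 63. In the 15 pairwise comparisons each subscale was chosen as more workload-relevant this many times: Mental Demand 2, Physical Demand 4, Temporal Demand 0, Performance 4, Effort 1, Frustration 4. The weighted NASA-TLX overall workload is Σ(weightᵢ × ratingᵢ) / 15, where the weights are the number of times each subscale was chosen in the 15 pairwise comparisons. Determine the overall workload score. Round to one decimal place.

27.5

The tallies are the weights (they sum to 15).
Weighted sum = 2·10 + 4·17 + 0·10 + 4·15 + 1·13 + 4·63
            = 20 + 68 + 0 + 60 + 13 + 252 = 413.
Overall workload = 413 / 15 = 27.5333 ≈ 27.5.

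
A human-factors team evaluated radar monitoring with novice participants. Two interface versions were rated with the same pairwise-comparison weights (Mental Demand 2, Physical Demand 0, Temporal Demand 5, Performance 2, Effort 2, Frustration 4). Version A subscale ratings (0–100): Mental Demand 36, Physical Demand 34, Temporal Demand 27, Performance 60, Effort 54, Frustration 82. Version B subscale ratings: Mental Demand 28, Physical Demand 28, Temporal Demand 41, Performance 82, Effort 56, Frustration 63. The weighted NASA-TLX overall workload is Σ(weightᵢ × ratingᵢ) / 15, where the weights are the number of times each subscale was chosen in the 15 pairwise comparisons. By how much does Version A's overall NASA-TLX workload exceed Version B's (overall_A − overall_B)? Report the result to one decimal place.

Version A weighted sum = 2·36 + 0·34 + 5·27 + 2·60 + 2·54 + 4·82 = 72 + 0 + 135 + 120 + 108 + 328 = 763; overall_A = 763/15 = 50.8667.
Version B weighted sum = 2·28 + 0·28 + 5·41 + 2·82 + 2·56 + 4·63 = 56 + 0 + 205 + 164 + 112 + 252 = 789; overall_B = 789/15 = 52.6000.
Difference = 50.8667 − 52.6000 = -1.7333 ≈ -1.7.

-1.7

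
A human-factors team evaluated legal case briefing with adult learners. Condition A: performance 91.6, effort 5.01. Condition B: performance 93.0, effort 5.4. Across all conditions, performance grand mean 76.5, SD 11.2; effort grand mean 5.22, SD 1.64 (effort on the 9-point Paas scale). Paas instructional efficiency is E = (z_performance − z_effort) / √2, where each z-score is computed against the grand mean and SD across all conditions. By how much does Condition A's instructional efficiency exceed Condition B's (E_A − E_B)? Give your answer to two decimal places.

0.08

Condition A: z_P = (91.6 − 76.5)/11.2 = 1.3482; z_E = (5.01 − 5.22)/1.64 = -0.1280; E_A = (1.3482 − (-0.1280))/√2 = 1.0438.
Condition B: z_P = (93.0 − 76.5)/11.2 = 1.4732; z_E = (5.4 − 5.22)/1.64 = 0.1098; E_B = (1.4732 − 0.1098)/√2 = 0.9641.
E_A − E_B = 1.0438 − 0.9641 = 0.0797 ≈ 0.08.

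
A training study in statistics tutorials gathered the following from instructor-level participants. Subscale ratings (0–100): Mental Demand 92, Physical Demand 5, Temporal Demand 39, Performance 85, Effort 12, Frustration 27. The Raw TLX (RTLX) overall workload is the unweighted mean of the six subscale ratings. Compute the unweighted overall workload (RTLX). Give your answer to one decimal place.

Sum of ratings = 92 + 5 + 39 + 85 + 12 + 27 = 260.
RTLX = 260 / 6 = 43.3333 ≈ 43.3.

43.3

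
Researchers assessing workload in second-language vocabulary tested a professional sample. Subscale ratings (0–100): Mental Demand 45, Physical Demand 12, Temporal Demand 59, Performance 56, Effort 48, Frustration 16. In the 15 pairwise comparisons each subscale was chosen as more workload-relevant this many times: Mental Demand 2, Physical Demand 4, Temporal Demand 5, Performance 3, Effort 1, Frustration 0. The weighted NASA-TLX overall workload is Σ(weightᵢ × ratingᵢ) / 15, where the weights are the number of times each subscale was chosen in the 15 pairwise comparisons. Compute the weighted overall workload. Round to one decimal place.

43.3

The tallies are the weights (they sum to 15).
Weighted sum = 2·45 + 4·12 + 5·59 + 3·56 + 1·48 + 0·16
            = 90 + 48 + 295 + 168 + 48 + 0 = 649.
Overall workload = 649 / 15 = 43.2667 ≈ 43.3.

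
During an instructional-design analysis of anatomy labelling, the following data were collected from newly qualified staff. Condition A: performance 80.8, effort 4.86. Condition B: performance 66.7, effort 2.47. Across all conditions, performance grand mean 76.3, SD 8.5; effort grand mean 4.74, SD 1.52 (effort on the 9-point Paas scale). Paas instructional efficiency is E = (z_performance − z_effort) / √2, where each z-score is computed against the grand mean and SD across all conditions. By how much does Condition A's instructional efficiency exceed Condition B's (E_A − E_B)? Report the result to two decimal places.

Condition A: z_P = (80.8 − 76.3)/8.5 = 0.5294; z_E = (4.86 − 4.74)/1.52 = 0.0789; E_A = (0.5294 − 0.0789)/√2 = 0.3186.
Condition B: z_P = (66.7 − 76.3)/8.5 = -1.1294; z_E = (2.47 − 4.74)/1.52 = -1.4934; E_B = (-1.1294 − (-1.4934))/√2 = 0.2574.
E_A − E_B = 0.3186 − 0.2574 = 0.0612 ≈ 0.06.

0.06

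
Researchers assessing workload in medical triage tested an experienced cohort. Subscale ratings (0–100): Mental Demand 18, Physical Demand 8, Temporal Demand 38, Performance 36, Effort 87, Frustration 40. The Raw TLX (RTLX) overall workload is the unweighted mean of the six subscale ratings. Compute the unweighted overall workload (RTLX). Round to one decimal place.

Sum of ratings = 18 + 8 + 38 + 36 + 87 + 40 = 227.
RTLX = 227 / 6 = 37.8333 ≈ 37.8.

37.8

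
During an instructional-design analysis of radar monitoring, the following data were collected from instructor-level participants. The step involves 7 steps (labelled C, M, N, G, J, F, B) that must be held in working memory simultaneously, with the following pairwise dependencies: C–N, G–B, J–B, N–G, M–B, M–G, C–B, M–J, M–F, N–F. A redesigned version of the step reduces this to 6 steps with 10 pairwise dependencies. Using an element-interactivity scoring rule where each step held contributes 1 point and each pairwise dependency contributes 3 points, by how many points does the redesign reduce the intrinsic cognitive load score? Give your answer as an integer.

Original: 7 × 1 + 10 × 3 = 7 + 30 = 37.
Redesigned: 6 × 1 + 10 × 3 = 6 + 30 = 36.
Reduction = 37 − 36 = 1.

1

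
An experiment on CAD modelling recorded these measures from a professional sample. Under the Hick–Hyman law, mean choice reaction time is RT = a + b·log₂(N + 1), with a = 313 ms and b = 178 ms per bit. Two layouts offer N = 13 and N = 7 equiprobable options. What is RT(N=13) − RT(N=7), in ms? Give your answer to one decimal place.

RT(13) = 313 + 178·log₂(14) = 313 + 178·3.8074 = 990.7172 ms.
RT(7) = 313 + 178·log₂(8) = 313 + 178·3.0000 = 847.0000 ms.
Difference = 990.7172 − 847.0000 = 143.7172 ≈ 143.7 ms.

143.7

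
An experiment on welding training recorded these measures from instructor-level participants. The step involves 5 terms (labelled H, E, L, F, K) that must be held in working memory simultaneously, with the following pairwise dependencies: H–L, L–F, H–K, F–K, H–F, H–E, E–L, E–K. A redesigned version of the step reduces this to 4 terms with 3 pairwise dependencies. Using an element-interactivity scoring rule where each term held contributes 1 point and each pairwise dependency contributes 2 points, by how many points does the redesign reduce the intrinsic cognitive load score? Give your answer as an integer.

11

Original: 5 × 1 + 8 × 2 = 5 + 16 = 21.
Redesigned: 4 × 1 + 3 × 2 = 4 + 6 = 10.
Reduction = 21 − 10 = 11.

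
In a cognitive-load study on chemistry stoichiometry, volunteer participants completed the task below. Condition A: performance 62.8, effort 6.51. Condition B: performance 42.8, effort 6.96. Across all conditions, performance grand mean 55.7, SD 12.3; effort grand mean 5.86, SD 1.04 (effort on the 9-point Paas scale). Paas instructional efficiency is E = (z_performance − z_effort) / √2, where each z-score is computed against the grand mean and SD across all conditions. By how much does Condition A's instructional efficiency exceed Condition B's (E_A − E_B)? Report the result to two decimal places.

1.46

Condition A: z_P = (62.8 − 55.7)/12.3 = 0.5772; z_E = (6.51 − 5.86)/1.04 = 0.6250; E_A = (0.5772 − 0.6250)/√2 = -0.0338.
Condition B: z_P = (42.8 − 55.7)/12.3 = -1.0488; z_E = (6.96 − 5.86)/1.04 = 1.0577; E_B = (-1.0488 − 1.0577)/√2 = -1.4895.
E_A − E_B = -0.0338 − (-1.4895) = 1.4557 ≈ 1.46.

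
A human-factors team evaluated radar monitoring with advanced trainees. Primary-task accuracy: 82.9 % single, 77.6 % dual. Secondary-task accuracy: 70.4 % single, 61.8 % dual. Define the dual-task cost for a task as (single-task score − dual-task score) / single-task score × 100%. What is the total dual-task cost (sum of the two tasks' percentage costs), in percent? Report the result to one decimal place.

Primary cost = (82.9 − 77.6) / 82.9 × 100% = 6.3932%.
Secondary cost = (70.4 − 61.8) / 70.4 × 100% = 12.2159%.
Total = 6.3932% + 12.2159% = 18.6091% ≈ 18.6%.

18.6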